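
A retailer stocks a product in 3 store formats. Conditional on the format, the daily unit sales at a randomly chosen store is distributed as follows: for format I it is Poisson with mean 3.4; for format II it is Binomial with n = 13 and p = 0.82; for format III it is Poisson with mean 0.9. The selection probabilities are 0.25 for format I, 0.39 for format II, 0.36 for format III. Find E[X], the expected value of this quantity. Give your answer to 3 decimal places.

Component means — I: 3.4; II: 10.66; III: 0.9.
E[X] = 0.25·3.4 + 0.39·10.66 + 0.36·0.9 = 5.3314.

5.331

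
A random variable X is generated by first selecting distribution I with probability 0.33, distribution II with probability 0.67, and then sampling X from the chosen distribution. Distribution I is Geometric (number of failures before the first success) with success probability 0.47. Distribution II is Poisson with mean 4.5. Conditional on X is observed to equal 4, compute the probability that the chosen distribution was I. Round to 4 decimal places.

0.0878

Likelihoods P(X=4 | ·): I: 0.0370853; II: 0.189808.
Posterior ∝ prior × likelihood. Numerator for I: 0.33·0.0370853 = 0.0122381.
Normalizing constant: 0.33·0.0370853 + 0.67·0.189808 = 0.139409.
P(I | observation) = 0.0122381 / 0.139409 = 0.0877857.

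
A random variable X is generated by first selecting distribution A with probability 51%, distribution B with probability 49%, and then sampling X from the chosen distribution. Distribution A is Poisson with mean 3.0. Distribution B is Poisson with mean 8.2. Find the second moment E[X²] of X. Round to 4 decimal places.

43.0856

For each component E[X²] = Var + (mean)², giving A: 12; B: 75.44.
Overall E[X²] = 0.51·12 + 0.49·75.44 = 43.0856.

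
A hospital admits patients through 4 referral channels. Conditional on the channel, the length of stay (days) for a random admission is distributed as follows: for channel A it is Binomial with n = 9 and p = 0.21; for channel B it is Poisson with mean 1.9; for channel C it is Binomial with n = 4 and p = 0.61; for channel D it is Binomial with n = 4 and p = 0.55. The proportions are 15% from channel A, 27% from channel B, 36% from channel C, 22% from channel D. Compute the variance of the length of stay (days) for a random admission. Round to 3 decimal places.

1.355

Per component, A: μ=1.89, E[X²]=5.0652; B: μ=1.9, E[X²]=5.51; C: μ=2.44, E[X²]=6.9052; D: μ=2.2, E[X²]=5.83.
E[X] = 0.15·1.89 + 0.27·1.9 + 0.36·2.44 + 0.22·2.2 = 2.1589.
E[X²] = 0.15·5.0652 + 0.27·5.51 + 0.36·6.9052 + 0.22·5.83 = 6.01595.
Var(X) = E[X²] − (E[X])² = 6.01595 − 4.66085 = 1.3551.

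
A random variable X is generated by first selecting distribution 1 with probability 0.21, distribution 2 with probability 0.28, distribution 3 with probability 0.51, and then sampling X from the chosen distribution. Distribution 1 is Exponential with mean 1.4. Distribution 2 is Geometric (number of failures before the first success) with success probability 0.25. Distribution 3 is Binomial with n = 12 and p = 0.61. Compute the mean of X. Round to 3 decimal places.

4.867

Component means — 1: 1.4; 2: 3; 3: 7.32.
E[X] = 0.21·1.4 + 0.28·3 + 0.51·7.32 = 4.8672.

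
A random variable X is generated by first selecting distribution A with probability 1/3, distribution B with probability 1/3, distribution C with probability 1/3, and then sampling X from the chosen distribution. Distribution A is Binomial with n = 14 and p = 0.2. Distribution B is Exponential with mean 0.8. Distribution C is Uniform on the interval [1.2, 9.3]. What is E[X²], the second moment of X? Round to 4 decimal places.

14.7967

For each component E[X²] = Var + (mean)², giving A: 10.08; B: 1.28; C: 33.03.
Overall E[X²] = 0.333333·10.08 + 0.333333·1.28 + 0.333333·33.03 = 14.7967.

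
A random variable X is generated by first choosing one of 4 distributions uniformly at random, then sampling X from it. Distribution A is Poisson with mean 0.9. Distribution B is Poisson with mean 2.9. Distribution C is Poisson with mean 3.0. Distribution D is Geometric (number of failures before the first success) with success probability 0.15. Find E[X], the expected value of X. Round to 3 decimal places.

Component means — A: 0.9; B: 2.9; C: 3; D: 5.66667.
E[X] = 0.25·0.9 + 0.25·2.9 + 0.25·3 + 0.25·5.66667 = 3.11667.

3.117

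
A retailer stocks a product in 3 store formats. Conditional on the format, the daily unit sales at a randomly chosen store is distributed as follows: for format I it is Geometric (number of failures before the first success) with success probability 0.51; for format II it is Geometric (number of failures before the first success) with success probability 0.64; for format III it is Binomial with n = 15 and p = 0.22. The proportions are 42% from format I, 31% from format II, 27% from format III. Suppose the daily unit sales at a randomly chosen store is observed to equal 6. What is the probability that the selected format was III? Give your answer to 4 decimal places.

Likelihoods P(X=6 | ·): I: 0.00705906; II: 0.00139314; III: 0.0606445.
Posterior ∝ prior × likelihood. Numerator for III: 0.27·0.0606445 = 0.016374.
Normalizing constant: 0.42·0.00705906 + 0.31·0.00139314 + 0.27·0.0606445 = 0.0197707.
P(III | observation) = 0.016374 / 0.0197707 = 0.828196.

0.8282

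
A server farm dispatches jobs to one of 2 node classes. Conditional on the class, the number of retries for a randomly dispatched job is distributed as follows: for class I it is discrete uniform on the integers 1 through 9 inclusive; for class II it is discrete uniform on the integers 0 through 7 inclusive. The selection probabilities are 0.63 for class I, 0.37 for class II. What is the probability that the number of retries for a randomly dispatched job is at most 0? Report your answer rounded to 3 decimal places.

Conditional on each class, P(X ≤ 0): I: 0; II: 0.125.
By total probability, P(X ≤ 0) = 0.63·0 + 0.37·0.125 = 0.04625.

0.046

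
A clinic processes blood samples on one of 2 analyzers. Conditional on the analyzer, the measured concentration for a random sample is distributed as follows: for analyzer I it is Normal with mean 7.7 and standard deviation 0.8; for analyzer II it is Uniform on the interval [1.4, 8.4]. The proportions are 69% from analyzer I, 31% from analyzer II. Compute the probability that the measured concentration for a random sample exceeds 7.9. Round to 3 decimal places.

0.299

Conditional on each analyzer, P(X > 7.9): I: 0.401294; II: 0.0714286.
By total probability, P(X > 7.9) = 0.69·0.401294 + 0.31·0.0714286 = 0.299035.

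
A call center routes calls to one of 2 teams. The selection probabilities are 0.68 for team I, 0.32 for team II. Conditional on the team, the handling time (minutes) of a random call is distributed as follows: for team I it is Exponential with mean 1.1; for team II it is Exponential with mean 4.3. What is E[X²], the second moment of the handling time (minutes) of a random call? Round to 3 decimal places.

For each component E[X²] = Var + (mean)², giving I: 2.42; II: 36.98.
Overall E[X²] = 0.68·2.42 + 0.32·36.98 = 13.4792.

13.479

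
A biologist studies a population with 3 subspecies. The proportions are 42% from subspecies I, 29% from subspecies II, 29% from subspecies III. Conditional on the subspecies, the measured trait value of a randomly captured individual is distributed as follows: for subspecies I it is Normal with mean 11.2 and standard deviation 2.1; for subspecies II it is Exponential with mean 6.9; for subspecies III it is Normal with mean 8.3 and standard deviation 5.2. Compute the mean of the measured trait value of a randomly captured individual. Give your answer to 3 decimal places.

9.112

Component means — I: 11.2; II: 6.9; III: 8.3.
E[X] = 0.42·11.2 + 0.29·6.9 + 0.29·8.3 = 9.112.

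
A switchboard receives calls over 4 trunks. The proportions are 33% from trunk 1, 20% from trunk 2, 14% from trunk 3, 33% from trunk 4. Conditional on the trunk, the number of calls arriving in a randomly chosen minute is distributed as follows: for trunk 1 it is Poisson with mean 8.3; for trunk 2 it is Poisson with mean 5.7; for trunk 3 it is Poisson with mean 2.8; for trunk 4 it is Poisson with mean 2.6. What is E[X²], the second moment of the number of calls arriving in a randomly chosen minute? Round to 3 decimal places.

37.689

For each component E[X²] = Var + (mean)², giving 1: 77.19; 2: 38.19; 3: 10.64; 4: 9.36.
Overall E[X²] = 0.33·77.19 + 0.2·38.19 + 0.14·10.64 + 0.33·9.36 = 37.6891.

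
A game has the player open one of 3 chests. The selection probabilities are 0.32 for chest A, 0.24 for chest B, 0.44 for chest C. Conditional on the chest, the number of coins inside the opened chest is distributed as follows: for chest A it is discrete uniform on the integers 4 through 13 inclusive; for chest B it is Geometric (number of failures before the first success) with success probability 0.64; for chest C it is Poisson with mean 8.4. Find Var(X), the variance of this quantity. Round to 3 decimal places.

Per component, A: μ=8.5, E[X²]=80.5; B: μ=0.5625, E[X²]=1.19531; C: μ=8.4, E[X²]=78.96.
E[X] = 0.32·8.5 + 0.24·0.5625 + 0.44·8.4 = 6.551.
E[X²] = 0.32·80.5 + 0.24·1.19531 + 0.44·78.96 = 60.7893.
Var(X) = E[X²] − (E[X])² = 60.7893 − 42.9156 = 17.8737.

17.874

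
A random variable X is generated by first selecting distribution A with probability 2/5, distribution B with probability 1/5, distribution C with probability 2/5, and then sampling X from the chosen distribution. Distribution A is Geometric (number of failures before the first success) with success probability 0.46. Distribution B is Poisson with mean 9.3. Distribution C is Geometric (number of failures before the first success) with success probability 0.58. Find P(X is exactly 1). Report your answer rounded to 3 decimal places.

Conditional on each component, P(X = 1): A: 0.2484; B: 0.000850245; C: 0.2436.
By total probability, P(X = 1) = 0.4·0.2484 + 0.2·0.000850245 + 0.4·0.2436 = 0.19697.

0.197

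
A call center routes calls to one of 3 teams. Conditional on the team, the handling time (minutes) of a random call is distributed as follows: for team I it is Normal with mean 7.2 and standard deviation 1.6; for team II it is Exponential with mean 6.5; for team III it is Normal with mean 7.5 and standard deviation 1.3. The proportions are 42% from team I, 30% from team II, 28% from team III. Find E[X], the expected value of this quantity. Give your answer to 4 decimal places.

7.0740

Component means — I: 7.2; II: 6.5; III: 7.5.
E[X] = 0.42·7.2 + 0.3·6.5 + 0.28·7.5 = 7.074.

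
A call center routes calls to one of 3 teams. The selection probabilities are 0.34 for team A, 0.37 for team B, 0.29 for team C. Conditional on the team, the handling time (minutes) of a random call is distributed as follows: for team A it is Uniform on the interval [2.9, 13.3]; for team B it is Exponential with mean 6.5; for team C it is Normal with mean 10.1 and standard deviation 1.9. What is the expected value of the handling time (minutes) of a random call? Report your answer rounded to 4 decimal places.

Component means — A: 8.1; B: 6.5; C: 10.1.
E[X] = 0.34·8.1 + 0.37·6.5 + 0.29·10.1 = 8.088.

8.0880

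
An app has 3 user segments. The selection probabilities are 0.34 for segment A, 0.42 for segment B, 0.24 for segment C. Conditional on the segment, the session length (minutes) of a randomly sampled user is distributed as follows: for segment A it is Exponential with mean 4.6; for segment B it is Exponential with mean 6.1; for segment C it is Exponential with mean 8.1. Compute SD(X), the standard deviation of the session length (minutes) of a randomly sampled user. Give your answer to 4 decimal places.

Per component, A: μ=4.6, E[X²]=42.32; B: μ=6.1, E[X²]=74.42; C: μ=8.1, E[X²]=131.22.
E[X] = 0.34·4.6 + 0.42·6.1 + 0.24·8.1 = 6.07.
E[X²] = 0.34·42.32 + 0.42·74.42 + 0.24·131.22 = 77.138.
Var(X) = E[X²] − (E[X])² = 77.138 − 36.8449 = 40.2931.
SD(X) = √40.2931 = 6.34768.

6.3477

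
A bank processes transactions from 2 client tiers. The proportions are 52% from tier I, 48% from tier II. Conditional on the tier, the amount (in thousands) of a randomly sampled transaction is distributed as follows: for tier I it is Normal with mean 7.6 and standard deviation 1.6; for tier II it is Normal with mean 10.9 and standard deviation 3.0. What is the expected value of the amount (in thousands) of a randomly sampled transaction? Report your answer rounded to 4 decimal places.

9.1840

Component means — I: 7.6; II: 10.9.
E[X] = 0.52·7.6 + 0.48·10.9 = 9.184.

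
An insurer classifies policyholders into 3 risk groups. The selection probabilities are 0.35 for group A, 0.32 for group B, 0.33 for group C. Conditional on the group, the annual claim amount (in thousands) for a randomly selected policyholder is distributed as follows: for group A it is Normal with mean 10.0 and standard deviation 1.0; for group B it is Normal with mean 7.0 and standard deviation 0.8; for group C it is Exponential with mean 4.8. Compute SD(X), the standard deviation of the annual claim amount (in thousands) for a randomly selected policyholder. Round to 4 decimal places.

Per component, A: μ=10, E[X²]=101; B: μ=7, E[X²]=49.64; C: μ=4.8, E[X²]=46.08.
E[X] = 0.35·10 + 0.32·7 + 0.33·4.8 = 7.324.
E[X²] = 0.35·101 + 0.32·49.64 + 0.33·46.08 = 66.4412.
Var(X) = E[X²] − (E[X])² = 66.4412 − 53.641 = 12.8002.
SD(X) = √12.8002 = 3.57774.

3.5777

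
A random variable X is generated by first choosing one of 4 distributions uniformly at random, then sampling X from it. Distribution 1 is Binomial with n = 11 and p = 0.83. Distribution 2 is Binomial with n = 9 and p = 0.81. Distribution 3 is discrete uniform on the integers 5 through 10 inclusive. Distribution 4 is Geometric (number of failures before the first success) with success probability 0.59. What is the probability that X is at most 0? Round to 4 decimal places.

Conditional on each component, P(X ≤ 0): 1: 3.42719e-09; 2: 3.22688e-07; 3: 0; 4: 0.59.
By total probability, P(X ≤ 0) = 0.25·3.42719e-09 + 0.25·3.22688e-07 + 0.25·0 + 0.25·0.59 = 0.1475.

0.1475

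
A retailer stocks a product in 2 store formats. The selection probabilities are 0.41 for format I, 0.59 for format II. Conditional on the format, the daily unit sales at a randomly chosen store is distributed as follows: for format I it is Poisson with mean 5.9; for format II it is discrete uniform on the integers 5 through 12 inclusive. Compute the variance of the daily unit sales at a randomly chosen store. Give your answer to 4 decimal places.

Per component, I: μ=5.9, E[X²]=40.71; II: μ=8.5, E[X²]=77.5.
E[X] = 0.41·5.9 + 0.59·8.5 = 7.434.
E[X²] = 0.41·40.71 + 0.59·77.5 = 62.4161.
Var(X) = E[X²] − (E[X])² = 62.4161 − 55.2644 = 7.15174.

7.1517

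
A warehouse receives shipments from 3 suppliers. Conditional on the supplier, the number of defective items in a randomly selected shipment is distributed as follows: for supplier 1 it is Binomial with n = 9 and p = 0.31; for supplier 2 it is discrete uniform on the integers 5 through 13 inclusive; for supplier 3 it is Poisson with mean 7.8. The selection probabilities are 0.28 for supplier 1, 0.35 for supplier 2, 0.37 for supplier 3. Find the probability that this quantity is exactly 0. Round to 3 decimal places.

Conditional on each supplier, P(X = 0): 1: 0.0354521; 2: 0; 3: 0.000409735.
By total probability, P(X = 0) = 0.28·0.0354521 + 0.35·0 + 0.37·0.000409735 = 0.0100782.

0.010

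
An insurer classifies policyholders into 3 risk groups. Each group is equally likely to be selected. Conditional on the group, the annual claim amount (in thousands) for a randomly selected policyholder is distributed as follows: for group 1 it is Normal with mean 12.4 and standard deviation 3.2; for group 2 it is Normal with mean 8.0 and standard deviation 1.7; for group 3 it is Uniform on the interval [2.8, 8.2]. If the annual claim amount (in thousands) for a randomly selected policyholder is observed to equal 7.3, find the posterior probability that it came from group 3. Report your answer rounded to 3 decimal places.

0.425

Likelihoods f(7.3 | ·): 1: 0.0350104; 2: 0.215598; 3: 0.185185.
Posterior ∝ prior × likelihood. Numerator for 3: 0.333333·0.185185 = 0.0617284.
Normalizing constant: 0.333333·0.0350104 + 0.333333·0.215598 + 0.333333·0.185185 = 0.145264.
P(3 | observation) = 0.0617284 / 0.145264 = 0.424938.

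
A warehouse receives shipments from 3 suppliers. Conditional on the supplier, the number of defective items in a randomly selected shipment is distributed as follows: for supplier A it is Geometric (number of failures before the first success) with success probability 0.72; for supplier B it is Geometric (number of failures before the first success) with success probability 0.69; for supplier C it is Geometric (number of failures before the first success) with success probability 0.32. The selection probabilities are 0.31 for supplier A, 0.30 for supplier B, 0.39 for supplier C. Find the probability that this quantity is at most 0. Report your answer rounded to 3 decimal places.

0.555

Conditional on each supplier, P(X ≤ 0): A: 0.72; B: 0.69; C: 0.32.
By total probability, P(X ≤ 0) = 0.31·0.72 + 0.3·0.69 + 0.39·0.32 = 0.555.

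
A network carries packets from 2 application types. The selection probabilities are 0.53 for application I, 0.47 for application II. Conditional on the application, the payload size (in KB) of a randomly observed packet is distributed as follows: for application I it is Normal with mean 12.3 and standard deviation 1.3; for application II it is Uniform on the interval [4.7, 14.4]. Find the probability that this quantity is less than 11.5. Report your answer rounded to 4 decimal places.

Conditional on each application, P(X < 11.5): I: 0.26915; II: 0.701031.
By total probability, P(X < 11.5) = 0.53·0.26915 + 0.47·0.701031 = 0.472134.

0.4721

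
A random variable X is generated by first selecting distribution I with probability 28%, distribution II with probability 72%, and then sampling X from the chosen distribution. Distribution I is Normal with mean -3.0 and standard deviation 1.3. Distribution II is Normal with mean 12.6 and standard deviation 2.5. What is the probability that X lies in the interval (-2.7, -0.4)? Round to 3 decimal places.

Conditional on each component, P(-2.7 < X < -0.4): I: 0.385997; II: 9.91764e-08.
By total probability, P(-2.7 < X < -0.4) = 0.28·0.385997 + 0.72·9.91764e-08 = 0.108079.

0.108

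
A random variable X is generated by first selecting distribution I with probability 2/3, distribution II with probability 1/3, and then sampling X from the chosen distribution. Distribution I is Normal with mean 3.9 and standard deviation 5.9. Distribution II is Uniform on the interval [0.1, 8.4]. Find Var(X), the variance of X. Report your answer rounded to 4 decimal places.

25.1475

Per component, I: μ=3.9, E[X²]=50.02; II: μ=4.25, E[X²]=23.8033.
E[X] = 0.666667·3.9 + 0.333333·4.25 = 4.01667.
E[X²] = 0.666667·50.02 + 0.333333·23.8033 = 41.2811.
Var(X) = E[X²] − (E[X])² = 41.2811 − 16.1336 = 25.1475.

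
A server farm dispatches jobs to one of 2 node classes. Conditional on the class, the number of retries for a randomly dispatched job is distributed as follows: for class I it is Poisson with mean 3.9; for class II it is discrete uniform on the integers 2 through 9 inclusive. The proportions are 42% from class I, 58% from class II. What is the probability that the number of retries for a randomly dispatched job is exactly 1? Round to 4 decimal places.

Conditional on each class, P(X = 1): I: 0.0789435; II: 0.
By total probability, P(X = 1) = 0.42·0.0789435 + 0.58·0 = 0.0331563.

0.0332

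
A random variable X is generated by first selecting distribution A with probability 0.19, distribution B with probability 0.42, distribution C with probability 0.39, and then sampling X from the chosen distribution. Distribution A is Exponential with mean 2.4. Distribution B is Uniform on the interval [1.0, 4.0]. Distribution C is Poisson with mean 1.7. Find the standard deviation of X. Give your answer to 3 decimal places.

1.488

Per component, A: μ=2.4, E[X²]=11.52; B: μ=2.5, E[X²]=7; C: μ=1.7, E[X²]=4.59.
E[X] = 0.19·2.4 + 0.42·2.5 + 0.39·1.7 = 2.169.
E[X²] = 0.19·11.52 + 0.42·7 + 0.39·4.59 = 6.9189.
Var(X) = E[X²] − (E[X])² = 6.9189 − 4.70456 = 2.21434.
SD(X) = √2.21434 = 1.48807.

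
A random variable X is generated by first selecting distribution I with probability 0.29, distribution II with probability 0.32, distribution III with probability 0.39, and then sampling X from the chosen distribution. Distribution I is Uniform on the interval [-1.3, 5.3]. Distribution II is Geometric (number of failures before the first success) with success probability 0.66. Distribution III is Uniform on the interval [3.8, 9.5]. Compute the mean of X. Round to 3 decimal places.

Component means — I: 2; II: 0.515152; III: 6.65.
E[X] = 0.29·2 + 0.32·0.515152 + 0.39·6.65 = 3.33835.

3.338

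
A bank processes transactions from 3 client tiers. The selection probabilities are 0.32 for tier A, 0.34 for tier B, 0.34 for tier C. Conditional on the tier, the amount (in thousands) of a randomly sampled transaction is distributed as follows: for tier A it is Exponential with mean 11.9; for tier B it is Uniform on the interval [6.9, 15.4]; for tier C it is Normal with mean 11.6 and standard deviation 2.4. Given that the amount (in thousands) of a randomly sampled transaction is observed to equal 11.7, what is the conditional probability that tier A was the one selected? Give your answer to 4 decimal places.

Likelihoods f(11.7 | ·): A: 0.0314382; B: 0.117647; C: 0.166082.
Posterior ∝ prior × likelihood. Numerator for A: 0.32·0.0314382 = 0.0100602.
Normalizing constant: 0.32·0.0314382 + 0.34·0.117647 + 0.34·0.166082 = 0.106528.
P(A | observation) = 0.0100602 / 0.106528 = 0.0944374.

0.0944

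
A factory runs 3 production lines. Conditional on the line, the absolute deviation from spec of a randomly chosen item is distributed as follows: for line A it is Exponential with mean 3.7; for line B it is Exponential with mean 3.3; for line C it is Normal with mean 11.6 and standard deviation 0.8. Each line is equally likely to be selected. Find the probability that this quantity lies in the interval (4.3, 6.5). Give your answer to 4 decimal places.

0.0908

Conditional on each line, P(4.3 < X < 6.5): A: 0.140205; B: 0.132208; C: 9.14815e-11.
By total probability, P(4.3 < X < 6.5) = 0.333333·0.140205 + 0.333333·0.132208 + 0.333333·9.14815e-11 = 0.0908045.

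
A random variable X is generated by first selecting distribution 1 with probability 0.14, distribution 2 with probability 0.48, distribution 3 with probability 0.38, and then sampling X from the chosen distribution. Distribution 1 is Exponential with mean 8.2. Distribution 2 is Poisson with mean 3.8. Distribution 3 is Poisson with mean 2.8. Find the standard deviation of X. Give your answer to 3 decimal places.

3.916

Per component, 1: μ=8.2, E[X²]=134.48; 2: μ=3.8, E[X²]=18.24; 3: μ=2.8, E[X²]=10.64.
E[X] = 0.14·8.2 + 0.48·3.8 + 0.38·2.8 = 4.036.
E[X²] = 0.14·134.48 + 0.48·18.24 + 0.38·10.64 = 31.6256.
Var(X) = E[X²] − (E[X])² = 31.6256 − 16.2893 = 15.3363.
SD(X) = √15.3363 = 3.91616.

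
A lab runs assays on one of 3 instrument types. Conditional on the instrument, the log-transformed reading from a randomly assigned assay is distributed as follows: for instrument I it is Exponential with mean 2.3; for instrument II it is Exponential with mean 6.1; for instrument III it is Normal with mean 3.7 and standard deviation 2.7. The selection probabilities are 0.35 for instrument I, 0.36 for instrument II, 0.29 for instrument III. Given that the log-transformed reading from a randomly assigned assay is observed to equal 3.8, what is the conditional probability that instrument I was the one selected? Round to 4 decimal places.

Likelihoods f(3.8 | ·): I: 0.0833186; II: 0.0879278; III: 0.147655.
Posterior ∝ prior × likelihood. Numerator for I: 0.35·0.0833186 = 0.0291615.
Normalizing constant: 0.35·0.0833186 + 0.36·0.0879278 + 0.29·0.147655 = 0.103635.
P(I | observation) = 0.0291615 / 0.103635 = 0.281385.

0.2814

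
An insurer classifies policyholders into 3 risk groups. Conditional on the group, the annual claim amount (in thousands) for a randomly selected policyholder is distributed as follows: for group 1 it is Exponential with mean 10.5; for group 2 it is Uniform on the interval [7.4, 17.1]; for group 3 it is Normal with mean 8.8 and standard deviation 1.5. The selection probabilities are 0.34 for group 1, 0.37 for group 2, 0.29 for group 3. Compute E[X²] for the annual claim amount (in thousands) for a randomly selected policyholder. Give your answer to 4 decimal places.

For each component E[X²] = Var + (mean)², giving 1: 220.5; 2: 157.903; 3: 79.69.
Overall E[X²] = 0.34·220.5 + 0.37·157.903 + 0.29·79.69 = 156.504.

156.5043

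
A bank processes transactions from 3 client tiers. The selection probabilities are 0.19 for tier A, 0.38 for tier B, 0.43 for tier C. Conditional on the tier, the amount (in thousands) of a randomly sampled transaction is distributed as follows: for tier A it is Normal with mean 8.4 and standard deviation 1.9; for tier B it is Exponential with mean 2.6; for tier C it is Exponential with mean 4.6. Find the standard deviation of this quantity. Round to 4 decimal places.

4.0762

Per component, A: μ=8.4, E[X²]=74.17; B: μ=2.6, E[X²]=13.52; C: μ=4.6, E[X²]=42.32.
E[X] = 0.19·8.4 + 0.38·2.6 + 0.43·4.6 = 4.562.
E[X²] = 0.19·74.17 + 0.38·13.52 + 0.43·42.32 = 37.4275.
Var(X) = E[X²] − (E[X])² = 37.4275 − 20.8118 = 16.6157.
SD(X) = √16.6157 = 4.07623.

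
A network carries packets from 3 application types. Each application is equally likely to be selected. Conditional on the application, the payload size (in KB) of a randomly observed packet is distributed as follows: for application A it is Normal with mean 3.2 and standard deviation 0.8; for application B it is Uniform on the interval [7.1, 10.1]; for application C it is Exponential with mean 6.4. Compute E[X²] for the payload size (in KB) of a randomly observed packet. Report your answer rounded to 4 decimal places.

For each component E[X²] = Var + (mean)², giving A: 10.88; B: 74.71; C: 81.92.
Overall E[X²] = 0.333333·10.88 + 0.333333·74.71 + 0.333333·81.92 = 55.8367.

55.8367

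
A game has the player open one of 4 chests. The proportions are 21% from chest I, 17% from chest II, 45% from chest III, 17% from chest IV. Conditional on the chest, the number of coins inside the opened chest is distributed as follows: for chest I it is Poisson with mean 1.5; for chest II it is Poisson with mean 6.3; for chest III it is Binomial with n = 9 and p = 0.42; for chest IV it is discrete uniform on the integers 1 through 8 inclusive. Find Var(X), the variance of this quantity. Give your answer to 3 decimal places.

5.519

Per component, I: μ=1.5, E[X²]=3.75; II: μ=6.3, E[X²]=45.99; III: μ=3.78, E[X²]=16.4808; IV: μ=4.5, E[X²]=25.5.
E[X] = 0.21·1.5 + 0.17·6.3 + 0.45·3.78 + 0.17·4.5 = 3.852.
E[X²] = 0.21·3.75 + 0.17·45.99 + 0.45·16.4808 + 0.17·25.5 = 20.3572.
Var(X) = E[X²] − (E[X])² = 20.3572 − 14.8379 = 5.51926.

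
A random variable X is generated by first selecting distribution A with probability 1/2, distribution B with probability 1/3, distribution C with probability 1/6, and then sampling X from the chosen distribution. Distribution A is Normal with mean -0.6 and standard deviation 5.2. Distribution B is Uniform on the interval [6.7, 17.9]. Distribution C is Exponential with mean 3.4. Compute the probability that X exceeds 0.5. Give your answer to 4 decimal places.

0.6853

Conditional on each component, P(X > 0.5): A: 0.416234; B: 1; C: 0.863243.
By total probability, P(X > 0.5) = 0.5·0.416234 + 0.333333·1 + 0.166667·0.863243 = 0.685324.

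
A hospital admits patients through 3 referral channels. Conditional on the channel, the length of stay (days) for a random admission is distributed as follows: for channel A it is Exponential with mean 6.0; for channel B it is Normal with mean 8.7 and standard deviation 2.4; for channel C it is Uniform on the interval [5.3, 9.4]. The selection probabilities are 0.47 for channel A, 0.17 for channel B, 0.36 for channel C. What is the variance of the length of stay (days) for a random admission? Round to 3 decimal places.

Per component, A: μ=6, E[X²]=72; B: μ=8.7, E[X²]=81.45; C: μ=7.35, E[X²]=55.4233.
E[X] = 0.47·6 + 0.17·8.7 + 0.36·7.35 = 6.945.
E[X²] = 0.47·72 + 0.17·81.45 + 0.36·55.4233 = 67.6389.
Var(X) = E[X²] − (E[X])² = 67.6389 − 48.233 = 19.4059.

19.406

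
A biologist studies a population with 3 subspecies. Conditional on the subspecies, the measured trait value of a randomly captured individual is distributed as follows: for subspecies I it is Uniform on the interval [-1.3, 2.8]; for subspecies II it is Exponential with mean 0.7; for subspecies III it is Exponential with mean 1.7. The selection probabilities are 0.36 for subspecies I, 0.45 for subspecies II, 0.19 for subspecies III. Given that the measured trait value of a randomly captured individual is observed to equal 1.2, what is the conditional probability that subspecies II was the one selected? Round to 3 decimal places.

Likelihoods f(1.2 | ·): I: 0.243902; II: 0.257275; III: 0.290396.
Posterior ∝ prior × likelihood. Numerator for II: 0.45·0.257275 = 0.115774.
Normalizing constant: 0.36·0.243902 + 0.45·0.257275 + 0.19·0.290396 = 0.258754.
P(II | observation) = 0.115774 / 0.258754 = 0.447428.

0.447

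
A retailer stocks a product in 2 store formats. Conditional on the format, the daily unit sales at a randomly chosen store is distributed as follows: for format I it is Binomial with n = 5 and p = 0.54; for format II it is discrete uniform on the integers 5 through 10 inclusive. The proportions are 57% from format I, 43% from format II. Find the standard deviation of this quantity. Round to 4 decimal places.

Per component, I: μ=2.7, E[X²]=8.532; II: μ=7.5, E[X²]=59.1667.
E[X] = 0.57·2.7 + 0.43·7.5 = 4.764.
E[X²] = 0.57·8.532 + 0.43·59.1667 = 30.3049.
Var(X) = E[X²] − (E[X])² = 30.3049 − 22.6957 = 7.60921.
SD(X) = √7.60921 = 2.75848.

2.7585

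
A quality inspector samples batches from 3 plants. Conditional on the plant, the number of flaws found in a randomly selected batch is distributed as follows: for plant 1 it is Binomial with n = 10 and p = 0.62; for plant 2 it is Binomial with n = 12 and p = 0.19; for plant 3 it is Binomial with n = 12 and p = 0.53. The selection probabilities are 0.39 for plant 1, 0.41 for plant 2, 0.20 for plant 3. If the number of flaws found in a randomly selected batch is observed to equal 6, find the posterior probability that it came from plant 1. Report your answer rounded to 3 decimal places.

0.664

Likelihoods P(X=6 | ·): 1: 0.248716; 2: 0.0122773; 3: 0.220757.
Posterior ∝ prior × likelihood. Numerator for 1: 0.39·0.248716 = 0.0969993.
Normalizing constant: 0.39·0.248716 + 0.41·0.0122773 + 0.2·0.220757 = 0.146184.
P(1 | observation) = 0.0969993 / 0.146184 = 0.663541.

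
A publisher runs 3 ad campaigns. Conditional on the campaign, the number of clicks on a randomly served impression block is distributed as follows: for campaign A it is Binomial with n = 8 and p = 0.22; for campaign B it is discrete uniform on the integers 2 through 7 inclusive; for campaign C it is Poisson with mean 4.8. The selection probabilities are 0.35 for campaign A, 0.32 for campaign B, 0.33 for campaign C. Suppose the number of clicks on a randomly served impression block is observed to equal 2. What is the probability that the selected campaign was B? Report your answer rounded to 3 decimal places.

0.279

Likelihoods P(X=2 | ·): A: 0.30519; B: 0.166667; C: 0.0948067.
Posterior ∝ prior × likelihood. Numerator for B: 0.32·0.166667 = 0.0533333.
Normalizing constant: 0.35·0.30519 + 0.32·0.166667 + 0.33·0.0948067 = 0.191436.
P(B | observation) = 0.0533333 / 0.191436 = 0.278596.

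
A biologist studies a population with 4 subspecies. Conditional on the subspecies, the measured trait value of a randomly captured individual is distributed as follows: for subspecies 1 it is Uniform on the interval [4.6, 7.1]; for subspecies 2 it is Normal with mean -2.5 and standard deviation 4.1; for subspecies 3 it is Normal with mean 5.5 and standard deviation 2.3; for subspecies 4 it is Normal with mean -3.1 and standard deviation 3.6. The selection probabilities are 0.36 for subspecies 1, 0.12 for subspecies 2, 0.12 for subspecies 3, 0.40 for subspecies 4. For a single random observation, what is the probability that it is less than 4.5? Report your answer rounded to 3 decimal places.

Conditional on each subspecies, P(X < 4.5): 1: 0; 2: 0.956118; 3: 0.33186; 4: 0.982619.
By total probability, P(X < 4.5) = 0.36·0 + 0.12·0.956118 + 0.12·0.33186 + 0.4·0.982619 = 0.547605.

0.548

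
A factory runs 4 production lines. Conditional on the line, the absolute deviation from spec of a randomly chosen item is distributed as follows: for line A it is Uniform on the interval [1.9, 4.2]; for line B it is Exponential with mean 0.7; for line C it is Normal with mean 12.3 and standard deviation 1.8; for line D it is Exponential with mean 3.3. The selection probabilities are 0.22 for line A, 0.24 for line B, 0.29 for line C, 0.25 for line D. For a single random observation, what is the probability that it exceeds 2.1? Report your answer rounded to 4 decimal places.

0.6351

Conditional on each line, P(X > 2.1): A: 0.913043; B: 0.0497871; C: 1; D: 0.529213.
By total probability, P(X > 2.1) = 0.22·0.913043 + 0.24·0.0497871 + 0.29·1 + 0.25·0.529213 = 0.635122.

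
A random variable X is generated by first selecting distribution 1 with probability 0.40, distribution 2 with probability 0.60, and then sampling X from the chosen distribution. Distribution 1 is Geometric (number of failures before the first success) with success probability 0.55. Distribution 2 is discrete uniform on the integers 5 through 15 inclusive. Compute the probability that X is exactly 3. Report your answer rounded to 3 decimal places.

Conditional on each component, P(X = 3): 1: 0.0501187; 2: 0.
By total probability, P(X = 3) = 0.4·0.0501187 + 0.6·0 = 0.0200475.

0.020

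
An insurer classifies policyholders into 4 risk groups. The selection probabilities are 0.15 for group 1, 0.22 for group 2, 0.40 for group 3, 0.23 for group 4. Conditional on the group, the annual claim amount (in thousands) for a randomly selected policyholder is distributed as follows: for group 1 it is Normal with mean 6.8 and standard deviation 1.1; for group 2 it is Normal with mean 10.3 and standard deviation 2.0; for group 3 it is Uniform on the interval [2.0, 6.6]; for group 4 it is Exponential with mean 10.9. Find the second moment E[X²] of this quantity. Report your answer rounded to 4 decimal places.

94.0912

For each component E[X²] = Var + (mean)², giving 1: 47.45; 2: 110.09; 3: 20.2533; 4: 237.62.
Overall E[X²] = 0.15·47.45 + 0.22·110.09 + 0.4·20.2533 + 0.23·237.62 = 94.0912.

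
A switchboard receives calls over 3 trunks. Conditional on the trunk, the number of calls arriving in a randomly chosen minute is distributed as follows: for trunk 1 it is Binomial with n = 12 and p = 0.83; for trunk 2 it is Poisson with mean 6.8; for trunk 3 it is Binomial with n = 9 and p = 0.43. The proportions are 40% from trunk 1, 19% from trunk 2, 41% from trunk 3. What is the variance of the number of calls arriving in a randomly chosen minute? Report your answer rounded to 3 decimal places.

10.384

Per component, 1: μ=9.96, E[X²]=100.895; 2: μ=6.8, E[X²]=53.04; 3: μ=3.87, E[X²]=17.1828.
E[X] = 0.4·9.96 + 0.19·6.8 + 0.41·3.87 = 6.8627.
E[X²] = 0.4·100.895 + 0.19·53.04 + 0.41·17.1828 = 57.4805.
Var(X) = E[X²] − (E[X])² = 57.4805 − 47.0967 = 10.3838.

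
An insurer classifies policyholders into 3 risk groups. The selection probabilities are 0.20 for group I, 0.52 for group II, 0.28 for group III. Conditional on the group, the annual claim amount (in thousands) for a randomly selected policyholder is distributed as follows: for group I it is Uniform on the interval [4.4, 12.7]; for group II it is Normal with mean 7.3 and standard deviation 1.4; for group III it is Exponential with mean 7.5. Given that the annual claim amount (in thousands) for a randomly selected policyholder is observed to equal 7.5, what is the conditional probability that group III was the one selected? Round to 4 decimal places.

Likelihoods f(7.5 | ·): I: 0.120482; II: 0.282066; III: 0.0490506.
Posterior ∝ prior × likelihood. Numerator for III: 0.28·0.0490506 = 0.0137342.
Normalizing constant: 0.2·0.120482 + 0.52·0.282066 + 0.28·0.0490506 = 0.184505.
P(III | observation) = 0.0137342 / 0.184505 = 0.074438.

0.0744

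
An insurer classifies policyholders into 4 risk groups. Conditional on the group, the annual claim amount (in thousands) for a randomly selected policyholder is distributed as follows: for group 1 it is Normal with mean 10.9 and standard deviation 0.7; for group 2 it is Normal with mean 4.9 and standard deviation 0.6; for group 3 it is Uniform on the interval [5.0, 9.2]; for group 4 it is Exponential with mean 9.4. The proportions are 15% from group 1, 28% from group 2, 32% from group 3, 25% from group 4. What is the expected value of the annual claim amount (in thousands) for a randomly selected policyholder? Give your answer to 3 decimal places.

7.629

Component means — 1: 10.9; 2: 4.9; 3: 7.1; 4: 9.4.
E[X] = 0.15·10.9 + 0.28·4.9 + 0.32·7.1 + 0.25·9.4 = 7.629.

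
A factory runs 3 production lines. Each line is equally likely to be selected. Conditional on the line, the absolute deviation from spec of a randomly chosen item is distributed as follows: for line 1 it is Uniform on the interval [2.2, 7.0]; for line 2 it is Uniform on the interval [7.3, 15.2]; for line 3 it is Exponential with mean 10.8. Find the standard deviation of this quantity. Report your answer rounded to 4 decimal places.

Per component, 1: μ=4.6, E[X²]=23.08; 2: μ=11.25, E[X²]=131.763; 3: μ=10.8, E[X²]=233.28.
E[X] = 0.333333·4.6 + 0.333333·11.25 + 0.333333·10.8 = 8.88333.
E[X²] = 0.333333·23.08 + 0.333333·131.763 + 0.333333·233.28 = 129.374.
Var(X) = E[X²] − (E[X])² = 129.374 − 78.9136 = 50.4608.
SD(X) = √50.4608 = 7.10358.

7.1036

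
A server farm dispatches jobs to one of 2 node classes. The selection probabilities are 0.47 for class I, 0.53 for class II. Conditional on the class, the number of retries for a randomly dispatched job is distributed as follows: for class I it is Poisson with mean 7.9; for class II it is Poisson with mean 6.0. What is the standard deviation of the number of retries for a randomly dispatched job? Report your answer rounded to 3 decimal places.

Per component, I: μ=7.9, E[X²]=70.31; II: μ=6, E[X²]=42.
E[X] = 0.47·7.9 + 0.53·6 = 6.893.
E[X²] = 0.47·70.31 + 0.53·42 = 55.3057.
Var(X) = E[X²] − (E[X])² = 55.3057 − 47.5134 = 7.79225.
SD(X) = √7.79225 = 2.79146.

2.791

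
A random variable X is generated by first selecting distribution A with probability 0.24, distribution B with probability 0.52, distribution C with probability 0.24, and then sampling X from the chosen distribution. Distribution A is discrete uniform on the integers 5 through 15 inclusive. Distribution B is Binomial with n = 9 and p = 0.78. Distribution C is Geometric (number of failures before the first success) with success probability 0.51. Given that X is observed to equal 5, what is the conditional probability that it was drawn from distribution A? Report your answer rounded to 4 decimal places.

Likelihoods P(X=5 | ·): A: 0.0909091; B: 0.0852186; C: 0.0144062.
Posterior ∝ prior × likelihood. Numerator for A: 0.24·0.0909091 = 0.0218182.
Normalizing constant: 0.24·0.0909091 + 0.52·0.0852186 + 0.24·0.0144062 = 0.0695893.
P(A | observation) = 0.0218182 / 0.0695893 = 0.313528.

0.3135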